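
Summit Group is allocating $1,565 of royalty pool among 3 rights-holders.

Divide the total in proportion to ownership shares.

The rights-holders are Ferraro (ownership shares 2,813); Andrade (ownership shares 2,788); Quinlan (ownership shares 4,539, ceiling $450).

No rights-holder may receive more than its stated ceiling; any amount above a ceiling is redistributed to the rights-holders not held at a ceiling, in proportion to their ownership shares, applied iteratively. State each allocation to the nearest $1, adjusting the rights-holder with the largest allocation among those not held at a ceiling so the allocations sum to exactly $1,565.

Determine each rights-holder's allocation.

Ferraro: $560; Andrade: $555; Quinlan: $450

Sum of ownership shares: 10,140.
Proportional shares (ignoring caps): Ferraro 434.16; Andrade 430.30; Quinlan 700.55.
Held at cap: Quinlan ($450); balance $1,115 reallocated over remaining ownership shares 5,601.
Remaining shares: Ferraro 559.99 → $560; Andrade 555.01 → $555.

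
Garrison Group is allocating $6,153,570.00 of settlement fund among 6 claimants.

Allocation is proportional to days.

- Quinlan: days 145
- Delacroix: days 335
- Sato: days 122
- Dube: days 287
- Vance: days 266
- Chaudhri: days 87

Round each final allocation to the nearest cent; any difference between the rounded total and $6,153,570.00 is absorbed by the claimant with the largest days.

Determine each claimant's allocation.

Quinlan: $718,411.96; Delacroix: $1,659,779.34; Sato: $604,456.96; Dube: $1,421,960.22; Vance: $1,317,914.35; Chaudhri: $431,047.17

Sum of days: 145 + 335 + 122 + 287 + 266 + 87 = 1,242.
Pro-rata amounts: Quinlan 718,411.9565; Delacroix 1,659,779.3478; Sato 604,456.9565; Dube 1,421,960.2174; Vance 1,317,914.3478; Chaudhri 431,047.1739.
Rounded to nearest cent: Quinlan $718,411.96; Delacroix $1,659,779.35; Sato $604,456.96; Dube $1,421,960.22; Vance $1,317,914.35; Chaudhri $431,047.17. Sum = $6,153,570.01.
Difference $6,153,570.00 − $6,153,570.01 = −$0.01 applied to largest days (Delacroix): Delacroix becomes $1,659,779.34.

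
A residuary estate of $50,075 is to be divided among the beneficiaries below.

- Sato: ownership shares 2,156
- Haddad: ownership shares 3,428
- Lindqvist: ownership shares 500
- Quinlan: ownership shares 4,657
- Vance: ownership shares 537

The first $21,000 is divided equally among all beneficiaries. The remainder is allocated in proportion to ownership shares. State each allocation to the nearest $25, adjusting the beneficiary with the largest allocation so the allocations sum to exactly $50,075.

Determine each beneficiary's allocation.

$21,000 shared equally gives $4,200 per beneficiary.
Remainder $29,075 by ownership shares (total 11,278): Sato 5,558.23 → $5,550; Haddad 8,837.48 → $8,825; Lindqvist 1,289.01 → $1,300; Quinlan 12,005.88 → $12,000; Vance 1,384.40 → $1,375.
Rounding difference +$25 on remainder applied to Quinlan.
Totals: Sato $4,200 + $5,550 = $9,750; Haddad $4,200 + $8,825 = $13,025; Lindqvist $4,200 + $1,300 = $5,500; Quinlan $4,200 + $12,025 = $16,225; Vance $4,200 + $1,375 = $5,575.

Sato: $9,750 · Haddad: $13,025 · Lindqvist: $5,500 · Quinlan: $16,225 · Vance: $5,575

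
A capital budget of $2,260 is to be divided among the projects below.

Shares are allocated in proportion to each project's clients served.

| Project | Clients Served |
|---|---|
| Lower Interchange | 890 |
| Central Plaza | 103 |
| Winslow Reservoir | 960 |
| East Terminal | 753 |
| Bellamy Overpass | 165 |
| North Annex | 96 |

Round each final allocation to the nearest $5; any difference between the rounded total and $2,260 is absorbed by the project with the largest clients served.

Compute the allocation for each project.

Lower Interchange: $680; Central Plaza: $80; Winslow Reservoir: $725; East Terminal: $575; Bellamy Overpass: $125; North Annex: $75

Sum of clients served: 2,967.
Pro-rata amounts: Lower Interchange 890/2,967 × $2,260 = 677.92; Central Plaza 103/2,967 × $2,260 = 78.46; Winslow Reservoir 960/2,967 × $2,260 = 731.24; East Terminal 753/2,967 × $2,260 = 573.57; Bellamy Overpass 165/2,967 × $2,260 = 125.68; North Annex 96/2,967 × $2,260 = 73.12.
At nearest $5: Lower Interchange $680; Central Plaza $80; Winslow Reservoir $730; East Terminal $575; Bellamy Overpass $125; North Annex $75. Sum = $2,265.
Difference $2,260 − $2,265 = −$5 applied to largest clients served (Winslow Reservoir): Winslow Reservoir becomes $725.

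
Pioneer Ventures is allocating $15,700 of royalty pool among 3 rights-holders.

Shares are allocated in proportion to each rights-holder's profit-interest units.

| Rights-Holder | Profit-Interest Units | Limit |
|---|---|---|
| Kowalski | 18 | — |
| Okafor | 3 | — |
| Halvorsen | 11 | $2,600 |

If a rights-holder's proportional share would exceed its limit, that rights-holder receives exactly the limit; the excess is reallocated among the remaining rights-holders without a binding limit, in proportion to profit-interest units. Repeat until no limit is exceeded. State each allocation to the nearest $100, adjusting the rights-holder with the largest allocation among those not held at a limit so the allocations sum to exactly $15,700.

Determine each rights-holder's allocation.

Profit-interest units total: 32.
Unconstrained shares: Kowalski 8,831.25; Okafor 1,471.88; Halvorsen 5,396.88.
Cap binds for Halvorsen ($2,600); residual $13,100 reallocated over remaining profit-interest units 21.
Remaining shares: Kowalski 11,228.57 → $11,200; Okafor 1,871.43 → $1,900.

Kowalski: $11,200 | Okafor: $1,900 | Halvorsen: $2,600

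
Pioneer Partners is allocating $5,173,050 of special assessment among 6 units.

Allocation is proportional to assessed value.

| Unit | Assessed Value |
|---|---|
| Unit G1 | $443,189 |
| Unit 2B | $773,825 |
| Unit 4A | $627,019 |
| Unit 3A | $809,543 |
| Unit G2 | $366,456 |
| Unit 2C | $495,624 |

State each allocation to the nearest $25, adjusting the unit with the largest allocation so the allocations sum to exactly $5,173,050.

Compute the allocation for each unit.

Unit G1: $652,125 · Unit 2B: $1,138,625 · Unit 4A: $922,625 · Unit 3A: $1,191,175 · Unit G2: $539,225 · Unit 2C: $729,275

Combined assessed value = 3,515,656.
Pro-rata amounts: Unit G1 443,189/3,515,656 × $5,173,050 = 652,122.64; Unit 2B 773,825/3,515,656 × $5,173,050 = 1,138,631.14; Unit 4A 627,019/3,515,656 × $5,173,050 = 922,616.05; Unit 3A 809,543/3,515,656 × $5,173,050 = 1,191,187.77; Unit G2 366,456/3,515,656 × $5,173,050 = 539,215.22; Unit 2C 495,624/3,515,656 × $5,173,050 = 729,277.19.
Rounded to nearest $25: Unit G1 $652,125; Unit 2B $1,138,625; Unit 4A $922,625; Unit 3A $1,191,200; Unit G2 $539,225; Unit 2C $729,275. Sum = $5,173,075.
Difference $5,173,050 − $5,173,075 = −$25 applied to largest allocation (Unit 3A): Unit 3A becomes $1,191,175.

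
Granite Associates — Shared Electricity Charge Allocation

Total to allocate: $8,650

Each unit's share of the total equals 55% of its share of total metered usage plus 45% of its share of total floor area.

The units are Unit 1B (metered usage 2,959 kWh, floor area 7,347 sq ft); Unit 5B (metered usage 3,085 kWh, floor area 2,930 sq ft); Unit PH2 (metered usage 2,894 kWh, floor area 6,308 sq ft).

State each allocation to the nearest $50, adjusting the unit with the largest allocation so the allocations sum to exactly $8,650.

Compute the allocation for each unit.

Unit 1B: $3,300; Unit 5B: $2,350; Unit PH2: $3,000

Metered usage total 8,938; floor area total 16,585.
Composite weights (55% metered usage + 45% floor area): Unit 1B 0.3814; Unit 5B 0.2693; Unit PH2 0.3492.
Pro-rata amounts: Unit 1B 3,299.35; Unit 5B 2,329.75; Unit PH2 3,020.90.
Rounded to nearest $50: Unit 1B $3,300; Unit 5B $2,350; Unit PH2 $3,000. Sum = $8,650.
Rounded total matches; no reconciliation needed.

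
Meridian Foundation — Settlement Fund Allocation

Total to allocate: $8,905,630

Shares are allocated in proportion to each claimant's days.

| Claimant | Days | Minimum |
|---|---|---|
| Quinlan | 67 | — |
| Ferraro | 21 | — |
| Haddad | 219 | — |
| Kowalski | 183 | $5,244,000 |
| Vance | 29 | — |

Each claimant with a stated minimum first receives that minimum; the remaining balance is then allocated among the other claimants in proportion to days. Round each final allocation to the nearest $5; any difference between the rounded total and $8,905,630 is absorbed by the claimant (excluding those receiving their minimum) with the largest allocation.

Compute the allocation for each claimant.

Minimums first: Kowalski $5,244,000. Residual $3,661,630.
Residual split over remaining days 336: Quinlan 730,146.46 → $730,145; Ferraro 228,851.88 → $228,850; Haddad 2,386,598.12 → $2,386,600; Vance 316,033.54 → $316,035.

Quinlan: $730,145; Ferraro: $228,850; Haddad: $2,386,600; Kowalski: $5,244,000; Vance: $316,035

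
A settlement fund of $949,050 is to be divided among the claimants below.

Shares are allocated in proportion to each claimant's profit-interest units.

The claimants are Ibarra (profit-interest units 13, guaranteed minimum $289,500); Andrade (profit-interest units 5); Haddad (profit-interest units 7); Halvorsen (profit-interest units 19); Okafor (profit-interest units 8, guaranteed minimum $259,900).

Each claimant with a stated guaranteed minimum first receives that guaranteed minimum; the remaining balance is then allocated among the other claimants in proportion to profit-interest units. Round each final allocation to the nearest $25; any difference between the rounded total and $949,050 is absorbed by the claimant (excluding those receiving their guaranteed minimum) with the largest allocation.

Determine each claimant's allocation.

Ibarra: $289,500 | Andrade: $64,450 | Haddad: $90,250 | Halvorsen: $244,950 | Okafor: $259,900

Guaranteed amounts: Ibarra $289,500; Okafor $259,900. Remaining pool $399,650.
Remaining pool split over remaining profit-interest units 31: Andrade 64,459.68 → $64,450; Haddad 90,243.55 → $90,250; Halvorsen 244,946.77 → $244,950.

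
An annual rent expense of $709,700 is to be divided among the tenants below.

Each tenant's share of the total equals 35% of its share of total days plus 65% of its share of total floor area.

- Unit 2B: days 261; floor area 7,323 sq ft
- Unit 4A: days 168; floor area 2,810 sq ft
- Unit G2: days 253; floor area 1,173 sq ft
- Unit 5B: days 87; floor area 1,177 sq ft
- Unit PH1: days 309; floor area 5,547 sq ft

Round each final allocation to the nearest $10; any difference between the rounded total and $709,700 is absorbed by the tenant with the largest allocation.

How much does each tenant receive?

Unit 2B: $247,500; Unit 4A: $110,610; Unit G2: $88,310; Unit 5B: $50,160; Unit PH1: $213,120

Totals — days 1,078, floor area 18,030.
Blended shares (35% days + 65% floor area): Unit 2B 0.3487; Unit 4A 0.1558; Unit G2 0.1244; Unit 5B 0.0707; Unit PH1 0.3003.
Proportional shares: Unit 2B 247,502.14; Unit 4A 110,605.92; Unit G2 88,308.48; Unit 5B 50,160.75; Unit PH1 213,122.71.
Rounded to nearest $10: Unit 2B $247,500; Unit 4A $110,610; Unit G2 $88,310; Unit 5B $50,160; Unit PH1 $213,120. Sum = $709,700.
No rounding difference to absorb.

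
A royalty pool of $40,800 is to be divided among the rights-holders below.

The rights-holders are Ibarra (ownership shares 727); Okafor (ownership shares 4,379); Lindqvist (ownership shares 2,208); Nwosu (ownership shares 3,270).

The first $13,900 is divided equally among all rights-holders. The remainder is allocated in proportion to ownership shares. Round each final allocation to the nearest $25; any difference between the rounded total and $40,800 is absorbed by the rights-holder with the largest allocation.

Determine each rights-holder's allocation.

Equal tier: $13,900 ÷ 4 = $3,475 apiece.
Remainder $26,900 by ownership shares (total 10,584): Ibarra 1,847.72 → $1,850; Okafor 11,129.54 → $11,125; Lindqvist 5,611.79 → $5,600; Nwosu 8,310.94 → $8,300.
Rounding difference +$25 on remainder applied to Okafor.
Totals: Ibarra $3,475 + $1,850 = $5,325; Okafor $3,475 + $11,150 = $14,625; Lindqvist $3,475 + $5,600 = $9,075; Nwosu $3,475 + $8,300 = $11,775.

Ibarra: $5,325 | Okafor: $14,625 | Lindqvist: $9,075 | Nwosu: $11,775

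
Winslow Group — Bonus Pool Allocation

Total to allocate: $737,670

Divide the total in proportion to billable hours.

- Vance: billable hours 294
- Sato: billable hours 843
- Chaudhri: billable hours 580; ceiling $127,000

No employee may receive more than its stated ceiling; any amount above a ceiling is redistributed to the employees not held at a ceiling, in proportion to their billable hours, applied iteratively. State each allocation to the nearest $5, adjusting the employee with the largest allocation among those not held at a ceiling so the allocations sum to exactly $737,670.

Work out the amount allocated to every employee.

Vance: $157,905 · Sato: $452,765 · Chaudhri: $127,000

Total billable hours = 1,717.
Pro-rata shares before constraints: Vance 126,310.41; Sato 362,175.78; Chaudhri 249,183.81.
Cap binds for Chaudhri ($127,000); residual $610,670 reallocated over remaining billable hours 1,137.
Shares after redistribution: Vance 157,904.12 → $157,905; Sato 452,765.88 → $452,765.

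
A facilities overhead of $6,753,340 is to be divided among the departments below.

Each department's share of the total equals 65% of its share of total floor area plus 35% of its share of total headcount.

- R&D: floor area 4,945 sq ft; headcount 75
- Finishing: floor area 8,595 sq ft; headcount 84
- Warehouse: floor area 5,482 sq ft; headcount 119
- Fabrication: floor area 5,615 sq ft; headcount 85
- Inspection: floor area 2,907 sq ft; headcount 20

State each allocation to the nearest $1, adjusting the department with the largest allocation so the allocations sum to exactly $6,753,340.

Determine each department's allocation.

Totals — floor area 27,544, headcount 383.
Combined weights (65% floor area + 35% headcount): R&D 0.1852; Finishing 0.2796; Warehouse 0.2381; Fabrication 0.2102; Inspection 0.0869.
Unrounded shares: R&D 1,250,941.19; Finishing 1,888,182.67; Warehouse 1,608,066.78; Fabrication 1,419,433.29; Inspection 586,716.06.
Rounded to nearest $1: R&D $1,250,941; Finishing $1,888,183; Warehouse $1,608,067; Fabrication $1,419,433; Inspection $586,716. Sum = $6,753,340.
Sum already equals the total — no adjustment.

R&D: $1,250,941; Finishing: $1,888,183; Warehouse: $1,608,067; Fabrication: $1,419,433; Inspection: $586,716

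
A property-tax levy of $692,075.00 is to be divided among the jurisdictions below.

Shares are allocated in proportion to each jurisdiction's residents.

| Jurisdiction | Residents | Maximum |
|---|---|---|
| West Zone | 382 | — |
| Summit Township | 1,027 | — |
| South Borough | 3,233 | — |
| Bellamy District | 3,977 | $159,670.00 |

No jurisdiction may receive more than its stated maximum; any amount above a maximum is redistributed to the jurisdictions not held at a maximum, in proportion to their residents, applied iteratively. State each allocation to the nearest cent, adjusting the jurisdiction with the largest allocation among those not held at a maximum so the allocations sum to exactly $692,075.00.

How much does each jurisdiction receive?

West Zone: $43,812.73 · Summit Township: $117,789.73 · South Borough: $370,802.54 · Bellamy District: $159,670.00

Sum of residents: 8,619.
Unconstrained shares: West Zone 30,673.2394; Summit Township 82,464.4419; South Borough 259,598.3844; Bellamy District 319,338.9343.
Cap binds for Bellamy District ($159,670.00); remaining pool $532,405.00 reallocated over remaining residents 4,642.
Shares after redistribution: West Zone 43,812.7337 → $43,812.73; Summit Township 117,789.7318 → $117,789.73; South Borough 370,802.5345 → $370,802.53.
Rounding difference +$0.01 applied to South Borough → $370,802.54.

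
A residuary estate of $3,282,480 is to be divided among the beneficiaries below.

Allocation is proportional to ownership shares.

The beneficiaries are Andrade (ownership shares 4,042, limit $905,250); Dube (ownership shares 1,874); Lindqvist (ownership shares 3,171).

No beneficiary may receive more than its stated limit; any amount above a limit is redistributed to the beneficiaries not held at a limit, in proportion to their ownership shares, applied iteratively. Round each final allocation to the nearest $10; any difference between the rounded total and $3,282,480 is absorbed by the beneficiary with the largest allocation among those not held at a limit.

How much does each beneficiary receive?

Total ownership shares = 9,087.
Proportional shares (ignoring caps): Andrade 1,460,084.09; Dube 676,941.51; Lindqvist 1,145,454.39.
Cap binds for Andrade ($905,250); balance $2,377,230 reallocated over remaining ownership shares 5,045.
Redistributed shares: Dube 883,038.46 → $883,040; Lindqvist 1,494,191.54 → $1,494,190.

Andrade: $905,250; Dube: $883,040; Lindqvist: $1,494,190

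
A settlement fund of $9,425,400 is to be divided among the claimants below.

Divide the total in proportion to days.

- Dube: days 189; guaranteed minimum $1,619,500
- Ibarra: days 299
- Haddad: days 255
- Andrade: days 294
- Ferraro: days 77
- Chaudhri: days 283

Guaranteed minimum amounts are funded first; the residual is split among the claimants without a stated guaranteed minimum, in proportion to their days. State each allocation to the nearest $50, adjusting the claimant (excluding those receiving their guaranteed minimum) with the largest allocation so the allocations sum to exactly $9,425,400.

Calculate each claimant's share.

Fund the minimums — Dube $1,619,500. Remaining pool $7,805,900.
Remaining pool split over remaining days 1,208: Ibarra 1,932,089.49 → $1,932,100; Haddad 1,647,768.63 → $1,647,750; Andrade 1,899,780.30 → $1,899,800; Ferraro 497,561.51 → $497,550; Chaudhri 1,828,700.08 → $1,828,700.

Dube: $1,619,500 · Ibarra: $1,932,100 · Haddad: $1,647,750 · Andrade: $1,899,800 · Ferraro: $497,550 · Chaudhri: $1,828,700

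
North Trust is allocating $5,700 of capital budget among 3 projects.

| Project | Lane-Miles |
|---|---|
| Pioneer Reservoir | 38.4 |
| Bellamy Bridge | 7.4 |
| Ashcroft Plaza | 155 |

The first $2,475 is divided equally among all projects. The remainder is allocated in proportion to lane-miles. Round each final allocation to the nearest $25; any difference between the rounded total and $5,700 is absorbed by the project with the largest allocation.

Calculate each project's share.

$2,475 shared equally gives $825 per project.
Remainder $3,225 by lane-miles (total 200.8): Pioneer Reservoir 616.73 → $625; Bellamy Bridge 118.85 → $125; Ashcroft Plaza 2,489.42 → $2,500.
Rounding difference −$25 on remainder applied to Ashcroft Plaza.
Totals: Pioneer Reservoir $825 + $625 = $1,450; Bellamy Bridge $825 + $125 = $950; Ashcroft Plaza $825 + $2,475 = $3,300.

Pioneer Reservoir: $1,450; Bellamy Bridge: $950; Ashcroft Plaza: $3,300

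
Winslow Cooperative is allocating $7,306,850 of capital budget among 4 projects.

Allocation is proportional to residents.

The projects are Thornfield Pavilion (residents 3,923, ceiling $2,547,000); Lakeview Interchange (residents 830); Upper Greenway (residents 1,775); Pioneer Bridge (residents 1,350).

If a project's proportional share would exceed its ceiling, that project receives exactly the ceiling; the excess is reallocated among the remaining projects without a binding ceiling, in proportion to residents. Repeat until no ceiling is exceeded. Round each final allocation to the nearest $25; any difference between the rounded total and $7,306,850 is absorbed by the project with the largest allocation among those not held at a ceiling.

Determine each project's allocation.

Combined residents = 7,878.
Unconstrained shares: Thornfield Pavilion 3,638,584.99; Lakeview Interchange 769,825.53; Upper Greenway 1,646,313.63; Pioneer Bridge 1,252,125.86.
Cap binds for Thornfield Pavilion ($2,547,000); remaining pool $4,759,850 reallocated over remaining residents 3,955.
Redistributed shares: Lakeview Interchange 998,906.57 → $998,900; Upper Greenway 2,136,215.87 → $2,136,225; Pioneer Bridge 1,624,727.56 → $1,624,725.

Thornfield Pavilion: $2,547,000; Lakeview Interchange: $998,900; Upper Greenway: $2,136,225; Pioneer Bridge: $1,624,725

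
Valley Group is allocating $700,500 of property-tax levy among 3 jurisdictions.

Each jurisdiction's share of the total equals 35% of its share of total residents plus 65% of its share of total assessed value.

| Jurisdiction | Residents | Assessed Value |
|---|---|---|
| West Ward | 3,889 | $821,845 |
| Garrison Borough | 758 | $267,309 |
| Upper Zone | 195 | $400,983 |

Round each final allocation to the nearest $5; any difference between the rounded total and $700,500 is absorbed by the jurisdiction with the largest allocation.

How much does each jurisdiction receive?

Residents total 4,842; assessed value total 1,490,137.
Composite weights (35% residents + 65% assessed value): West Ward 0.6396; Garrison Borough 0.1714; Upper Zone 0.1890.
Unrounded shares: West Ward 448,042.04; Garrison Borough 120,060.09; Upper Zone 132,397.86.
After rounding ($5): West Ward $448,040; Garrison Borough $120,060; Upper Zone $132,400. Sum = $700,500.
No rounding difference to absorb.

West Ward: $448,040 · Garrison Borough: $120,060 · Upper Zone: $132,400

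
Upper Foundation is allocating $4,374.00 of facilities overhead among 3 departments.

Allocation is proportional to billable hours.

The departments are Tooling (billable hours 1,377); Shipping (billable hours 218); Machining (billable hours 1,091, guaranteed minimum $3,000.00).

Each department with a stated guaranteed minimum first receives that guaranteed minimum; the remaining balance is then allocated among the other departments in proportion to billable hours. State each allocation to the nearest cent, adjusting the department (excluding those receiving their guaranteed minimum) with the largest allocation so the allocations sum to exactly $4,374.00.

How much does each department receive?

Tooling: $1,186.21 | Shipping: $187.79 | Machining: $3,000.00

Minimums first: Machining $3,000.00. Residual $1,374.00.
Residual split over remaining billable hours 1,595: Tooling 1,186.2056 → $1,186.21; Shipping 187.7944 → $187.79.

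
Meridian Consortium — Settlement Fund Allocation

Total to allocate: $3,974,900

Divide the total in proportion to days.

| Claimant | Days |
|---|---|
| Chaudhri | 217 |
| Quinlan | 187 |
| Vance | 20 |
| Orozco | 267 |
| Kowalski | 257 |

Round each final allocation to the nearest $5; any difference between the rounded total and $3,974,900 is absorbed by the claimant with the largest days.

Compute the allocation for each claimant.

Days total: 948.
Unrounded shares: Chaudhri 217/948 × $3,974,900 = 909,866.35; Quinlan 187/948 × $3,974,900 = 784,078.38; Vance 20/948 × $3,974,900 = 83,858.65; Orozco 267/948 × $3,974,900 = 1,119,512.97; Kowalski 257/948 × $3,974,900 = 1,077,583.65.
Rounded to nearest $5: Chaudhri $909,865; Quinlan $784,080; Vance $83,860; Orozco $1,119,515; Kowalski $1,077,585. Sum = $3,974,905.
Difference $3,974,900 − $3,974,905 = −$5 applied to largest days (Orozco): Orozco becomes $1,119,510.

Chaudhri: $909,865; Quinlan: $784,080; Vance: $83,860; Orozco: $1,119,510; Kowalski: $1,077,585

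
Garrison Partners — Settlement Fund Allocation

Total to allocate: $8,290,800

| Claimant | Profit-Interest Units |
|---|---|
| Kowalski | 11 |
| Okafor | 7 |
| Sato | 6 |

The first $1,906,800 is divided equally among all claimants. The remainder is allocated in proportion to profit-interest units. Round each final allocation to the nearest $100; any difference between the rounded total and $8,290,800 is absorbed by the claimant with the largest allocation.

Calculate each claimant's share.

$1,906,800 shared equally gives $635,600 per claimant.
Remainder $6,384,000 by profit-interest units (total 24): Kowalski 2,926,000.00 → $2,926,000; Okafor 1,862,000.00 → $1,862,000; Sato 1,596,000.00 → $1,596,000.
Totals: Kowalski $635,600 + $2,926,000 = $3,561,600; Okafor $635,600 + $1,862,000 = $2,497,600; Sato $635,600 + $1,596,000 = $2,231,600.

Kowalski: $3,561,600; Okafor: $2,497,600; Sato: $2,231,600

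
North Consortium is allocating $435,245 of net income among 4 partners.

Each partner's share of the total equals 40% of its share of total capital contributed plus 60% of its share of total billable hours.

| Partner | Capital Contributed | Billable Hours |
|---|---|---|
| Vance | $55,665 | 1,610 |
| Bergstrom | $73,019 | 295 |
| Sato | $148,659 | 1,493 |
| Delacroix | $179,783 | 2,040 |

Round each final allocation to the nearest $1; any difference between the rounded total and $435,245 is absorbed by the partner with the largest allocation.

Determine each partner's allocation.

Totals — capital contributed 457,126, billable hours 5,438.
Composite weights (40% capital contributed + 60% billable hours): Vance 0.2263; Bergstrom 0.0964; Sato 0.2948; Delacroix 0.3824.
Proportional shares: Vance 98,516.62; Bergstrom 41,976.21; Sato 128,315.06; Delacroix 166,437.11.
At nearest $1: Vance $98,517; Bergstrom $41,976; Sato $128,315; Delacroix $166,437. Sum = $435,245.
No rounding difference to absorb.

Vance: $98,517 · Bergstrom: $41,976 · Sato: $128,315 · Delacroix: $166,437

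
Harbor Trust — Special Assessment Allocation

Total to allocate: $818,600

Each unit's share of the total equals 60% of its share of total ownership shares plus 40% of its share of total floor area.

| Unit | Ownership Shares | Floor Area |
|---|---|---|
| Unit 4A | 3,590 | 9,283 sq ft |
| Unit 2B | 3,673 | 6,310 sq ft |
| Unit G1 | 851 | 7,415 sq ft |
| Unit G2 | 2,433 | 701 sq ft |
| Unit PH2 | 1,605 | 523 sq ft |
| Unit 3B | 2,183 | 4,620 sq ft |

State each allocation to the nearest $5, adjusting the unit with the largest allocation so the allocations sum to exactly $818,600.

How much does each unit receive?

Unit 4A: $228,355 · Unit 2B: $197,460 · Unit G1: $113,310 · Unit G2: $91,315 · Unit PH2: $60,930 · Unit 3B: $127,230

Totals — ownership shares 14,335, floor area 28,852.
Blended shares (60% ownership shares + 40% floor area): Unit 4A 0.2790; Unit 2B 0.2412; Unit G1 0.1384; Unit G2 0.1116; Unit PH2 0.0744; Unit 3B 0.1554.
Raw shares: Unit 4A 228,356.48; Unit 2B 197,459.87; Unit G1 113,310.30; Unit G2 91,317.48; Unit PH2 60,927.61; Unit 3B 127,228.28.
Rounded to nearest $5: Unit 4A $228,355; Unit 2B $197,460; Unit G1 $113,310; Unit G2 $91,315; Unit PH2 $60,930; Unit 3B $127,230. Sum = $818,600.
Rounded total matches; no reconciliation needed.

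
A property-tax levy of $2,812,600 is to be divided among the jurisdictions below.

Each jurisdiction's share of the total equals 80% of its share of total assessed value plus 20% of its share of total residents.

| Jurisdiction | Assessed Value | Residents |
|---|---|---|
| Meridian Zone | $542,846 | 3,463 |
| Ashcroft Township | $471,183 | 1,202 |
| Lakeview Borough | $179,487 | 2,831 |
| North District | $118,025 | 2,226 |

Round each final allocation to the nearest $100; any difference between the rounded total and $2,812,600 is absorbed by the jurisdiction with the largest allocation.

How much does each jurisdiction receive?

Meridian Zone: $1,131,700 · Ashcroft Township: $877,900 · Lakeview Borough: $471,700 · North District: $331,300

Totals — assessed value 1,311,541, residents 9,722.
Blended shares (80% assessed value + 20% residents): Meridian Zone 0.4024; Ashcroft Township 0.3121; Lakeview Borough 0.1677; North District 0.1178.
Unrounded shares: Meridian Zone 1,131,677.69; Ashcroft Township 877,910.00; Lakeview Borough 471,731.07; North District 331,281.24.
At nearest $100: Meridian Zone $1,131,700; Ashcroft Township $877,900; Lakeview Borough $471,700; North District $331,300. Sum = $2,812,600.
Sum already equals the total — no adjustment.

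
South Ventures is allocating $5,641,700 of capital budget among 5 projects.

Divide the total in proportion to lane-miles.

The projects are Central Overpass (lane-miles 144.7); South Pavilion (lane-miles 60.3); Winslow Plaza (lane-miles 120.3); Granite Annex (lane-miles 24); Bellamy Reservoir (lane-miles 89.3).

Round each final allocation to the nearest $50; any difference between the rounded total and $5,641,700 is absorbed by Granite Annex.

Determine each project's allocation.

Central Overpass: $1,861,250 · South Pavilion: $775,650 · Winslow Plaza: $1,547,400 · Granite Annex: $308,750 · Bellamy Reservoir: $1,148,650

Lane-miles total: 438.6.
Unrounded shares: Central Overpass 144.7/438.6 × $5,641,700 = 1,861,272.21; South Pavilion 60.3/438.6 × $5,641,700 = 775,637.28; Winslow Plaza 120.3/438.6 × $5,641,700 = 1,547,415.66; Granite Annex 24/438.6 × $5,641,700 = 308,711.35; Bellamy Reservoir 89.3/438.6 × $5,641,700 = 1,148,663.50.
After rounding ($50): Central Overpass $1,861,250; South Pavilion $775,650; Winslow Plaza $1,547,400; Granite Annex $308,700; Bellamy Reservoir $1,148,650. Sum = $5,641,650.
Difference $5,641,700 − $5,641,650 = +$50 applied to Granite Annex: Granite Annex becomes $308,750.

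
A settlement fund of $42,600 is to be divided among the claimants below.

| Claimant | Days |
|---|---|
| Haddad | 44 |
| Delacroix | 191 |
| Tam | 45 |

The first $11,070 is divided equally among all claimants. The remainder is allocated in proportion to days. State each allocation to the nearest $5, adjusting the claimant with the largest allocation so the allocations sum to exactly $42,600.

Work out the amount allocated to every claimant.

Haddad: $8,645 | Delacroix: $25,200 | Tam: $8,755

$11,070 shared equally gives $3,690 per claimant.
Remainder $31,530 by days (total 280): Haddad 4,954.71 → $4,955; Delacroix 21,507.96 → $21,510; Tam 5,067.32 → $5,065.
Totals: Haddad $3,690 + $4,955 = $8,645; Delacroix $3,690 + $21,510 = $25,200; Tam $3,690 + $5,065 = $8,755.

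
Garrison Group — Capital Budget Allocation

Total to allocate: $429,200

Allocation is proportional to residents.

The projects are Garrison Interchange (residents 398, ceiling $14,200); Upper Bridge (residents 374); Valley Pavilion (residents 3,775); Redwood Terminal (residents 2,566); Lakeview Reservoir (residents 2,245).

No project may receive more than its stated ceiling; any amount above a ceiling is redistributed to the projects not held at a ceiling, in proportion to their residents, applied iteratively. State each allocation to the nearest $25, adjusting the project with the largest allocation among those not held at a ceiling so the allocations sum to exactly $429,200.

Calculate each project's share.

Sum of residents: 9,358.
Proportional shares (ignoring caps): Garrison Interchange 18,254.07; Upper Bridge 17,153.32; Valley Pavilion 173,138.49; Redwood Terminal 117,688.31; Lakeview Reservoir 102,965.80.
Held at cap: Garrison Interchange ($14,200); residual $415,000 reallocated over remaining residents 8,960.
Remaining shares: Upper Bridge 17,322.54 → $17,325; Valley Pavilion 174,846.54 → $174,850; Redwood Terminal 118,849.33 → $118,850; Lakeview Reservoir 103,981.58 → $103,975.

Garrison Interchange: $14,200; Upper Bridge: $17,325; Valley Pavilion: $174,850; Redwood Terminal: $118,850; Lakeview Reservoir: $103,975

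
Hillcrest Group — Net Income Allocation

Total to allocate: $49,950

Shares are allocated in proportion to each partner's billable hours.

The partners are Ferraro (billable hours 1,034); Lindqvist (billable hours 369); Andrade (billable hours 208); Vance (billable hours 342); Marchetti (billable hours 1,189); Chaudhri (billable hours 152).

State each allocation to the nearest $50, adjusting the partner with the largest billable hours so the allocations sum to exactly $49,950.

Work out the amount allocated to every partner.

Ferraro: $15,700 · Lindqvist: $5,600 · Andrade: $3,150 · Vance: $5,200 · Marchetti: $18,000 · Chaudhri: $2,300

Billable hours total: 3,294.
Proportional shares: Ferraro 1,034/3,294 × $49,950 = 15,679.51; Lindqvist 369/3,294 × $49,950 = 5,595.49; Andrade 208/3,294 × $49,950 = 3,154.10; Vance 342/3,294 × $49,950 = 5,186.07; Marchetti 1,189/3,294 × $49,950 = 18,029.92; Chaudhri 152/3,294 × $49,950 = 2,304.92.
At nearest $50: Ferraro $15,700; Lindqvist $5,600; Andrade $3,150; Vance $5,200; Marchetti $18,050; Chaudhri $2,300. Sum = $50,000.
Difference $49,950 − $50,000 = −$50 applied to largest billable hours (Marchetti): Marchetti becomes $18,000.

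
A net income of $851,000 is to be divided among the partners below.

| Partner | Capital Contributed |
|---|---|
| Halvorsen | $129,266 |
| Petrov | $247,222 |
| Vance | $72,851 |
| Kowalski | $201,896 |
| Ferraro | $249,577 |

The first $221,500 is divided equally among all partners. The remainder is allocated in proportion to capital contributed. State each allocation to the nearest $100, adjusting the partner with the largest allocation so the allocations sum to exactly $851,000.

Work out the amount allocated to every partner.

Equal tier: $221,500 ÷ 5 = $44,300 apiece.
Remainder $629,500 by capital contributed (total 900,812): Halvorsen 90,332.89 → $90,300; Petrov 172,762.18 → $172,800; Vance 50,909.30 → $50,900; Kowalski 141,087.74 → $141,100; Ferraro 174,407.89 → $174,400.
Totals: Halvorsen $44,300 + $90,300 = $134,600; Petrov $44,300 + $172,800 = $217,100; Vance $44,300 + $50,900 = $95,200; Kowalski $44,300 + $141,100 = $185,400; Ferraro $44,300 + $174,400 = $218,700.

Halvorsen: $134,600; Petrov: $217,100; Vance: $95,200; Kowalski: $185,400; Ferraro: $218,700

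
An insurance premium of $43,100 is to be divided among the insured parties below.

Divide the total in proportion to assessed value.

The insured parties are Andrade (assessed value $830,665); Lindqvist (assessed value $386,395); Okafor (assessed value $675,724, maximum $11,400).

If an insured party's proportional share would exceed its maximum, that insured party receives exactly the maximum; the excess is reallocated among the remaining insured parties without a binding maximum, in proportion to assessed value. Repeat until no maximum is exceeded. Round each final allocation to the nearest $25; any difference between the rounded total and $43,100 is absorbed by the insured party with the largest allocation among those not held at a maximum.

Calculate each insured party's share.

Sum of assessed value: 1,892,784.
Proportional shares (ignoring caps): Andrade 18,914.82; Lindqvist 8,798.48; Okafor 15,386.70.
Capped: Okafor ($11,400); remaining pool $31,700 reallocated over remaining assessed value 1,217,060.
Redistributed shares: Andrade 21,635.81 → $21,625; Lindqvist 10,064.19 → $10,075.

Andrade: $21,625; Lindqvist: $10,075; Okafor: $11,400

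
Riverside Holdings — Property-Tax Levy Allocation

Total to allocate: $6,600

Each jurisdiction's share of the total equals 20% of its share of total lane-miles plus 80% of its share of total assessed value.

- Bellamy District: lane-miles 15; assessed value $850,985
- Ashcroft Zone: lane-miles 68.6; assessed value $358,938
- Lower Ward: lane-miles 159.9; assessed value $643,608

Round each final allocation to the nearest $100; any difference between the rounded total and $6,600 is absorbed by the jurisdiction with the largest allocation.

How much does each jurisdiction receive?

Lane-miles total 243.5; assessed value total 1,853,531.
Composite weights (20% lane-miles + 80% assessed value): Bellamy District 0.3796; Ashcroft Zone 0.2113; Lower Ward 0.4091.
Proportional shares: Bellamy District 2,505.44; Ashcroft Zone 1,394.35; Lower Ward 2,700.20.
Rounded to nearest $100: Bellamy District $2,500; Ashcroft Zone $1,400; Lower Ward $2,700. Sum = $6,600.
Sum already equals the total — no adjustment.

Bellamy District: $2,500; Ashcroft Zone: $1,400; Lower Ward: $2,700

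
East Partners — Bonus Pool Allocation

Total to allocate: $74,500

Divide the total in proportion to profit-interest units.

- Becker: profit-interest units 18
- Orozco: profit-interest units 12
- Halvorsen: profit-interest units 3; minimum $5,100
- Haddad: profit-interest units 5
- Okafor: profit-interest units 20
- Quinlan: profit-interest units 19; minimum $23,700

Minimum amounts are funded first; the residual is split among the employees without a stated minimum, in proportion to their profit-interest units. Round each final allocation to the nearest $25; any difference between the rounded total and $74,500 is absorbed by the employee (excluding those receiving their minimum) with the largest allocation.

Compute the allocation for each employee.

Minimums first: Halvorsen $5,100; Quinlan $23,700. Remaining pool $45,700.
Remaining pool split over remaining profit-interest units 55: Becker 14,956.36 → $14,950; Orozco 9,970.91 → $9,975; Haddad 4,154.55 → $4,150; Okafor 16,618.18 → $16,625.

Becker: $14,950; Orozco: $9,975; Halvorsen: $5,100; Haddad: $4,150; Okafor: $16,625; Quinlan: $23,700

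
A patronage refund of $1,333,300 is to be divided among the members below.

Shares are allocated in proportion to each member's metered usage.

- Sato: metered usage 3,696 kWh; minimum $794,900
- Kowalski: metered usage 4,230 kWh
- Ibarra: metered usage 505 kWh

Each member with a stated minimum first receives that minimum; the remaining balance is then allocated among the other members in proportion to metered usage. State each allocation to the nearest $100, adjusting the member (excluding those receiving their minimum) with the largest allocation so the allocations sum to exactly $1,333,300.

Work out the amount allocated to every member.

Guaranteed amounts: Sato $794,900. Residual $538,400.
Residual split over remaining metered usage 4,735: Kowalski 480,978.25 → $481,000; Ibarra 57,421.75 → $57,400.

Sato: $794,900; Kowalski: $481,000; Ibarra: $57,400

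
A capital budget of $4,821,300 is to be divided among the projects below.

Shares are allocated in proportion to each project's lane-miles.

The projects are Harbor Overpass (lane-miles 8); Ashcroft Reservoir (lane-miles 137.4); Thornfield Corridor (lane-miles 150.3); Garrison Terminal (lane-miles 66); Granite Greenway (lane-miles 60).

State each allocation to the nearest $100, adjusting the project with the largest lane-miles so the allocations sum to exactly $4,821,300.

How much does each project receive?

Harbor Overpass: $91,500; Ashcroft Reservoir: $1,570,900; Thornfield Corridor: $1,718,300; Garrison Terminal: $754,600; Granite Greenway: $686,000

Lane-miles total: 8 + 137.4 + 150.3 + 66 + 60 = 421.7.
Proportional shares: Harbor Overpass 91,464.07; Ashcroft Reservoir 1,570,895.47; Thornfield Corridor 1,718,381.29; Garrison Terminal 754,578.61; Granite Greenway 685,980.55.
Rounded to nearest $100: Harbor Overpass $91,500; Ashcroft Reservoir $1,570,900; Thornfield Corridor $1,718,400; Garrison Terminal $754,600; Granite Greenway $686,000. Sum = $4,821,400.
Difference $4,821,300 − $4,821,400 = −$100 applied to largest lane-miles (Thornfield Corridor): Thornfield Corridor becomes $1,718,300.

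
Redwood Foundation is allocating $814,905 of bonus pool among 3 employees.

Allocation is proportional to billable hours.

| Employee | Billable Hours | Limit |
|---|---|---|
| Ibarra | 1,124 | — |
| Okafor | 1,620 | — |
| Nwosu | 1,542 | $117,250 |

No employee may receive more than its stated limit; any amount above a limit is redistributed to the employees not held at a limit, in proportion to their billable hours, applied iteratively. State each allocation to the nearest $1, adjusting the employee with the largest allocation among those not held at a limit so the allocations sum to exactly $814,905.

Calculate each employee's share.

Total billable hours = 4,286.
Proportional shares (ignoring caps): Ibarra 213,708.17; Okafor 308,013.56; Nwosu 293,183.27.
Held at cap: Nwosu ($117,250); balance $697,655 reallocated over remaining billable hours 2,744.
Redistributed shares: Ibarra 285,774.13 → $285,774; Okafor 411,880.87 → $411,881.

Ibarra: $285,774; Okafor: $411,881; Nwosu: $117,250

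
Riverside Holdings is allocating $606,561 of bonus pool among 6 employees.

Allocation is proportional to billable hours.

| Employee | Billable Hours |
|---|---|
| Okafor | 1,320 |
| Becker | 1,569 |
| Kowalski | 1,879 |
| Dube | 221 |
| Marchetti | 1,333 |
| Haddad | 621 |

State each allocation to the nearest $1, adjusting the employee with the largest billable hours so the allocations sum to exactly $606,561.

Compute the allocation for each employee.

Okafor: $115,319; Becker: $137,072; Kowalski: $164,156; Dube: $19,307; Marchetti: $116,455; Haddad: $54,252

Sum of billable hours: 1,320 + 1,569 + 1,879 + 221 + 1,333 + 621 = 6,943.
Pro-rata amounts: Okafor 115,319.10; Becker 137,072.48; Kowalski 164,154.99; Dube 19,307.21; Marchetti 116,454.82; Haddad 54,252.40.
Rounded to nearest $1: Okafor $115,319; Becker $137,072; Kowalski $164,155; Dube $19,307; Marchetti $116,455; Haddad $54,252. Sum = $606,560.
Difference $606,561 − $606,560 = +$1 applied to largest billable hours (Kowalski): Kowalski becomes $164,156.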